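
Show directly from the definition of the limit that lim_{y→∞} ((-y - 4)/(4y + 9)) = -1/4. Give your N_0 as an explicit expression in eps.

Let eps > 0. We seek N_0 > 0 such that y > N_0 implies |(-y - 4)/(4y + 9) + 1/4| < eps.
(-y - 4)/(4y + 9) + 1/4 = (4(-y - 4) − (-1)(4y + 9)) / (4(4y + 9)) = -7/(4(4y + 9)).
For y > 0 we have 4y + 9 > 4y, so |(-y - 4)/(4y + 9) + 1/4| = 7/(4(4y + 9)) < 7/(4·4y) = (7/16)/y.
Thus |(-y - 4)/(4y + 9) + 1/4| < eps whenever y > (7/16)/eps.
Take N_0 = (7/16)/eps. If y > N_0 then |(-y - 4)/(4y + 9) + 1/4| < (7/16)/y < eps.

N_0 = (7/16)/eps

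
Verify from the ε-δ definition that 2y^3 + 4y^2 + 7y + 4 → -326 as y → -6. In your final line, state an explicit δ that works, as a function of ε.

δ = min(1, ε/209)

Fix ε > 0. We want δ > 0 such that 0 < |y + 6| < δ implies |(2y^3 + 4y^2 + 7y + 4) + 326| < ε.
(2y^3 + 4y^2 + 7y + 4) + 326 = 2y^3 + 4y^2 + 7y + 330 = (y + 6)(2y^2 - 8y + 55).
So |(2y^3 + 4y^2 + 7y + 4) + 326| = |y + 6|·|2y^2 - 8y + 55|.
Assume first that |y + 6| < 1, so |y| < 7. Then |2y^2 - 8y + 55| ≤ 2·7^2 + 8·7 + 55 = 209.
Hence |(2y^3 + 4y^2 + 7y + 4) + 326| ≤ 209|y + 6| < ε provided |y + 6| < ε/209.
Choosing δ = min(1, ε/209) ensures both conditions, hence |(2y^3 + 4y^2 + 7y + 4) + 326| < ε.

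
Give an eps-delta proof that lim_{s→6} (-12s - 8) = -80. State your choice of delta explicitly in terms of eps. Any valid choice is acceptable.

Let eps > 0. We need delta > 0 so that 0 < |s − 6| < delta implies |(-12s - 8) + 80| < eps.
Since (-12s - 8) + 80 = -12(s − 6), we have |(-12s - 8) + 80| = 12|s − 6|.
Thus it suffices that |s − 6| < eps/12.
Take delta = eps/12. If 0 < |s − 6| < delta then |(-12s - 8) + 80| = 12|s − 6| < 12·(eps/12) = eps.

delta = eps/12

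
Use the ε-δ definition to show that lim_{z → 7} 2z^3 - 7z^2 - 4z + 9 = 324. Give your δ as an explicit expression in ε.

δ = min(1, ε/229)

Suppose ε > 0. We want δ > 0 such that 0 < |z − 7| < δ implies |(2z^3 - 7z^2 - 4z + 9) − 324| < ε.
(2z^3 - 7z^2 - 4z + 9) − 324 = 2z^3 - 7z^2 - 4z - 315 = (z − 7)(2z^2 + 7z + 45).
So |(2z^3 - 7z^2 - 4z + 9) − 324| = |z − 7|·|2z^2 + 7z + 45|.
Require δ ≤ 1. Then |z − 7| < 1 gives |z| < 8, and by the triangle inequality |2z^2 + 7z + 45| ≤ 2·8^2 + 7·8 + 45 = 229.
Hence |(2z^3 - 7z^2 - 4z + 9) − 324| ≤ 229|z − 7| < ε provided |z − 7| < ε/229.
Take δ = min(1, ε/229). Then 0 < |z − 7| < δ gives both |z − 7| < 1 and |z − 7| < ε/229, so |(2z^3 - 7z^2 - 4z + 9) − 324| < ε.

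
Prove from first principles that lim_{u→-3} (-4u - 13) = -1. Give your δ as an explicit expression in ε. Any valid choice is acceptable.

Suppose ε > 0. We need δ > 0 so that 0 < |u + 3| < δ implies |(-4u - 13) + 1| < ε.
Since (-4u - 13) + 1 = -4(u + 3), we have |(-4u - 13) + 1| = 4|u + 3|.
So 4|u + 3| < ε exactly when |u + 3| < ε/4.
Choosing δ = ε/4 gives |(-4u - 13) + 1| = 4|u + 3| < ε whenever |u + 3| < δ.

δ = ε/4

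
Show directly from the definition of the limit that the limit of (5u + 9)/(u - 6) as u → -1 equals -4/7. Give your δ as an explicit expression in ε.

δ = min(7/2, (49/78)ε)

Fix ε > 0. We want δ > 0 with 0 < |u + 1| < δ ⇒ |(5u + 9)/(u - 6) + 4/7| < ε.
Combining over a common denominator, (5u + 9)/(u - 6) + 4/7 = [(5u + 9)·(-7) − 4·(u - 6)] / [(-7)·(u - 6)] = -39(u + 1) / ((-7)(u - 6)).
So |(5u + 9)/(u - 6) + 4/7| = 39|u + 1| / (7·|u − 6|).
Restrict δ ≤ 7/2. Then |u + 1| < 7/2 gives |u − 6| = |(u + 1) + (-7)| ≥ 7 − 7/2 = 7/2.
Hence |(5u + 9)/(u - 6) + 4/7| < 39|u + 1|/(7·(7/2)) = (78/49)|u + 1|, which is < ε once |u + 1| < (49/78)ε.
Take δ = min(7/2, (49/78)ε). Then 0 < |u + 1| < δ forces both bounds, so |(5u + 9)/(u - 6) + 4/7| < ε.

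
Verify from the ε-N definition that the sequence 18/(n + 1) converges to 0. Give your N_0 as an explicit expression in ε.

N_0 = 18/ε

Let ε > 0 be given. For n ≥ 1, |18/(n + 1) − 0| = 18/(n + 1) ≤ 18/n.
We need 18/n < ε, i.e. n > 18/ε.
Take N_0 = 18/ε. If n > N_0 then |18/(n + 1)| ≤ 18/n < ε.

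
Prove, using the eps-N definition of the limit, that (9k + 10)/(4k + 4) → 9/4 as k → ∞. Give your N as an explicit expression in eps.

Let eps > 0 be given. For k ≥ 1, |(9k + 10)/(4k + 4) − (9/4)| = |4|/(4(4k + 4)) = 4/(4(4k + 4)).
Since 4k + 4 ≥ 4k for k ≥ 1, this is ≤ 4/(4·4k) = (1/4)/k.
So |(9k + 10)/(4k + 4) − (9/4)| < eps whenever k > (1/4)/eps.
Take N = (1/4)/eps. If k > N then |(9k + 10)/(4k + 4) − (9/4)| ≤ (1/4)/k < eps.

N = (1/4)/eps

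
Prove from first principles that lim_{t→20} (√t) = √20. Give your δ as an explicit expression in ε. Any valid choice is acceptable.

δ = min(20, √20·ε)

Suppose ε > 0. We want δ > 0 such that 0 < |t − 20| < δ implies |√t − √20| < ε.
Rationalise: √t − √20 = (t − 20)/(√t + √20), so |√t − √20| = |t − 20|/(√t + √20).
Restrict δ ≤ 20 so that |t − 20| < 20 forces t > 0, and then √t + √20 > √20.
Hence |√t − √20| < |t − 20|/√20, which is < ε once |t − 20| < √20·ε.
Take δ = min(20, √20·ε). If 0 < |t − 20| < δ then t > 0 and |√t − √20| < |t − 20|/√20 < ε.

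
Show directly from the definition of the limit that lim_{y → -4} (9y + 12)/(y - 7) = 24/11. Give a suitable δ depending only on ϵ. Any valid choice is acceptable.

Let ϵ > 0. We want δ > 0 with 0 < |y + 4| < δ ⇒ |(9y + 12)/(y - 7) − (24/11)| < ϵ.
Combining over a common denominator, (9y + 12)/(y - 7) − (24/11) = [(9y + 12)·(-11) − (-24)·(y - 7)] / [(-11)·(y - 7)] = -75(y + 4) / ((-11)(y - 7)).
So |(9y + 12)/(y - 7) − (24/11)| = 75|y + 4| / (11·|y − 7|).
Restrict δ ≤ 11/2. Then |y + 4| < 11/2 gives |y − 7| = |(y + 4) + (-11)| ≥ 11 − 11/2 = 11/2.
Hence |(9y + 12)/(y - 7) − (24/11)| < 75|y + 4|/(11·(11/2)) = (150/121)|y + 4|, which is < ϵ once |y + 4| < (121/150)ϵ.
Take δ = min(11/2, (121/150)ϵ). Then 0 < |y + 4| < δ forces both bounds, so |(9y + 12)/(y - 7) − (24/11)| < ϵ.

δ = min(11/2, (121/150)ϵ)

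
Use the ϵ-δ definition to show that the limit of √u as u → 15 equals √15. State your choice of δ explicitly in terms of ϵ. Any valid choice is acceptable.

Suppose ϵ > 0. We want δ > 0 such that 0 < |u − 15| < δ implies |√u − √15| < ϵ.
Rationalise: √u − √15 = (u − 15)/(√u + √15), so |√u − √15| = |u − 15|/(√u + √15).
Restrict δ ≤ 15 so that |u − 15| < 15 forces u > 0, and then √u + √15 > √15.
Hence |√u − √15| < |u − 15|/√15, which is < ϵ once |u − 15| < √15·ϵ.
Take δ = min(15, √15·ϵ). If 0 < |u − 15| < δ then u > 0 and |√u − √15| < |u − 15|/√15 < ϵ.

δ = min(15, √15·ϵ)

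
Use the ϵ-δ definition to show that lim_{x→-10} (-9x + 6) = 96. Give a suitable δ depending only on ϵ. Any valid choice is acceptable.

δ = ϵ/9

Suppose ϵ > 0. We need δ > 0 so that 0 < |x + 10| < δ implies |(-9x + 6) − 96| < ϵ.
|(-9x + 6) − 96| = |-9x - 90| = 9|x + 10|.
So 9|x + 10| < ϵ exactly when |x + 10| < ϵ/9.
Take δ = ϵ/9. If 0 < |x + 10| < δ then |(-9x + 6) − 96| = 9|x + 10| < 9·(ϵ/9) = ϵ.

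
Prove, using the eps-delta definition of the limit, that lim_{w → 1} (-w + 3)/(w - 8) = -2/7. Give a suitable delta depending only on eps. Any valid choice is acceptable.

delta = min(7/2, (49/10)eps)

Suppose eps > 0. We want delta > 0 with 0 < |w − 1| < delta ⇒ |(-w + 3)/(w - 8) + 2/7| < eps.
Combining over a common denominator, (-w + 3)/(w - 8) + 2/7 = [(-w + 3)·(-7) − 2·(w - 8)] / [(-7)·(w - 8)] = 5(w − 1) / ((-7)(w - 8)).
So |(-w + 3)/(w - 8) + 2/7| = 5|w − 1| / (7·|w − 8|).
Restrict delta ≤ 7/2. Then |w − 1| < 7/2 gives |w − 8| = |(w − 1) + (-7)| ≥ 7 − 7/2 = 7/2.
Hence |(-w + 3)/(w - 8) + 2/7| < 5|w − 1|/(7·(7/2)) = (10/49)|w − 1|, which is < eps once |w − 1| < (49/10)eps.
Take delta = min(7/2, (49/10)eps). Then 0 < |w − 1| < delta forces both bounds, so |(-w + 3)/(w - 8) + 2/7| < eps.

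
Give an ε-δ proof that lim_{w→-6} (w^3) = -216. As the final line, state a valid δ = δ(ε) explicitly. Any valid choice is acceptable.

δ = min(1, ε/127)

Fix ε > 0. We seek δ > 0 with 0 < |w + 6| < δ ⇒ |w^3 + 216| < ε.
Factor: w^3 + 216 = (w + 6)(w^2 - 6w + 36), so |w^3 + 216| = |w + 6|·|w^2 - 6w + 36|.
Impose δ ≤ 1 so that |w| < 7; then |w^2 - 6w + 36| ≤ 127.
Hence |w^3 + 216| ≤ 127|w + 6|, which is < ε once |w + 6| < ε/127.
Take δ = min(1, ε/127). If 0 < |w + 6| < δ then both bounds hold and |w^3 + 216| ≤ 127|w + 6| < 127·(ε/127) = ε.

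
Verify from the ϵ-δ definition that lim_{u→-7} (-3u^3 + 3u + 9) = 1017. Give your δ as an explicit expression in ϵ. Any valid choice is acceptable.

Suppose ϵ > 0. We want δ > 0 such that 0 < |u + 7| < δ implies |(-3u^3 + 3u + 9) − 1017| < ϵ.
(-3u^3 + 3u + 9) − 1017 = -3u^3 + 3u - 1008 = (u + 7)(-3u^2 + 21u - 144).
So |(-3u^3 + 3u + 9) − 1017| = |u + 7|·|-3u^2 + 21u - 144|.
Assume first that |u + 7| < 2, so |u| < 9. Then |-3u^2 + 21u - 144| ≤ 3·9^2 + 21·9 + 144 = 576.
Hence |(-3u^3 + 3u + 9) − 1017| ≤ 576|u + 7| < ϵ provided |u + 7| < ϵ/576.
Choosing δ = min(2, ϵ/576) ensures both conditions, hence |(-3u^3 + 3u + 9) − 1017| < ϵ.

δ = min(2, ϵ/576)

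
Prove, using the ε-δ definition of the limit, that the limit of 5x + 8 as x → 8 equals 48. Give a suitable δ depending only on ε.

Let ε > 0. We need δ > 0 so that 0 < |x − 8| < δ implies |(5x + 8) − 48| < ε.
Since (5x + 8) − 48 = 5(x − 8), we have |(5x + 8) − 48| = 5|x − 8|.
So 5|x − 8| < ε exactly when |x − 8| < ε/5.
Take δ = ε/5. If 0 < |x − 8| < δ then |(5x + 8) − 48| = 5|x − 8| < 5·(ε/5) = ε.

δ = ε/5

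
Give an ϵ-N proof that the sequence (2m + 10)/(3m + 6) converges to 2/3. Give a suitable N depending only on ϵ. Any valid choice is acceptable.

Let ϵ > 0. For m ≥ 1, |(2m + 10)/(3m + 6) − (2/3)| = |18|/(3(3m + 6)) = 18/(3(3m + 6)).
Since 3m + 6 ≥ 3m for m ≥ 1, this is ≤ 18/(3·3m) = 2/m.
So |(2m + 10)/(3m + 6) − (2/3)| < ϵ whenever m > 2/ϵ.
Take N = 2/ϵ. If m > N then |(2m + 10)/(3m + 6) − (2/3)| ≤ 2/m < ϵ.

N = 2/ϵ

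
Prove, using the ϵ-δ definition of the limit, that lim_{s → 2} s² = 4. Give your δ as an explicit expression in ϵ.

Let ϵ > 0 be given. We seek δ > 0 with 0 < |s − 2| < δ ⇒ |s² − 4| < ϵ.
Factor: s² − 4 = (s − 2)(s + 2), so |s² − 4| = |s − 2|·|s + 2|.
Impose δ ≤ 1 so that |s| < 3; then |s + 2| ≤ 5.
Hence |s² − 4| ≤ 5|s − 2|, which is < ϵ once |s − 2| < ϵ/5.
Take δ = min(1, ϵ/5). If 0 < |s − 2| < δ then both bounds hold and |s² − 4| ≤ 5|s − 2| < 5·(ϵ/5) = ϵ.

δ = min(1, ϵ/5)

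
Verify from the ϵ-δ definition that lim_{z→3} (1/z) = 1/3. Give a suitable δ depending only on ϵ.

δ = min(3/2, (9/2)ϵ)

Let ϵ > 0. We seek δ > 0 such that 0 < |z − 3| < δ implies |1/z − (1/3)| < ϵ.
|1/z − (1/3)| = |3 − z|/(3·|z|) = |z − 3|/(3|z|).
Require δ ≤ 3/2 so that |z| > 3 − 3/2 = 3/2, hence 3|z| > 9/2.
Then |1/z − (1/3)| < |z − 3|/(9/2), which is < ϵ when |z − 3| < (9/2)ϵ.
Take δ = min(3/2, (9/2)ϵ). Then 0 < |z − 3| < δ gives both |z − 3| < 3/2 and |z − 3| < (9/2)ϵ, so |1/z − (1/3)| < ϵ.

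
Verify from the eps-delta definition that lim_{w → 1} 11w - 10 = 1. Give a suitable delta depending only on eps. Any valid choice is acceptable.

delta = eps/11

Let eps > 0. We need delta > 0 so that 0 < |w − 1| < delta implies |(11w - 10) − 1| < eps.
Since (11w - 10) − 1 = 11(w − 1), we have |(11w - 10) − 1| = 11|w − 1|.
Thus it suffices that |w − 1| < eps/11.
Choosing delta = eps/11 gives |(11w - 10) − 1| = 11|w − 1| < eps whenever |w − 1| < delta.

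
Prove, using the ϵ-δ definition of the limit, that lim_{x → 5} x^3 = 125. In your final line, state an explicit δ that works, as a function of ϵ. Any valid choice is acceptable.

δ = min(1, ϵ/91)

Fix ϵ > 0. We seek δ > 0 with 0 < |x − 5| < δ ⇒ |x^3 − 125| < ϵ.
Factor: x^3 − 125 = (x − 5)(x^2 + 5x + 25), so |x^3 − 125| = |x − 5|·|x^2 + 5x + 25|.
Restrict δ ≤ 1. Then |x − 5| < 1 gives |x| < 6, so by the triangle inequality |x^2 + 5x + 25| ≤ 6^2 + 5·6 + 25 = 91.
Hence |x^3 − 125| ≤ 91|x − 5|, which is < ϵ once |x − 5| < ϵ/91.
Take δ = min(1, ϵ/91). If 0 < |x − 5| < δ then both bounds hold and |x^3 − 125| ≤ 91|x − 5| < 91·(ϵ/91) = ϵ.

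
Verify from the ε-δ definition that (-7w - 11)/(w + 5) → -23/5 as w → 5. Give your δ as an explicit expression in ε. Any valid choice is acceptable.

Fix ε > 0. We want δ > 0 with 0 < |w − 5| < δ ⇒ |(-7w - 11)/(w + 5) + 23/5| < ε.
Combining over a common denominator, (-7w - 11)/(w + 5) + 23/5 = [(-7w - 11)·10 − (-46)·(w + 5)] / [10·(w + 5)] = -24(w − 5) / (10(w + 5)).
So |(-7w - 11)/(w + 5) + 23/5| = 24|w − 5| / (10·|w + 5|).
Restrict δ ≤ 5. Then |w − 5| < 5 gives |w + 5| = |(w − 5) + 10| ≥ 10 − 5 = 5.
Hence |(-7w - 11)/(w + 5) + 23/5| < 24|w − 5|/(10·5) = (12/25)|w − 5|, which is < ε once |w − 5| < (25/12)ε.
Take δ = min(5, (25/12)ε). Then 0 < |w − 5| < δ forces both bounds, so |(-7w - 11)/(w + 5) + 23/5| < ε.

δ = min(5, (25/12)ε)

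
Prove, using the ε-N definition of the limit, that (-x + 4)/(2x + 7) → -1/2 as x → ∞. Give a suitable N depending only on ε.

N = (15/4)/ε

Let ε > 0. We seek N > 0 such that x > N implies |(-x + 4)/(2x + 7) + 1/2| < ε.
(-x + 4)/(2x + 7) + 1/2 = (2(-x + 4) − (-1)(2x + 7)) / (2(2x + 7)) = 15/(2(2x + 7)).
For x > 0 we have 2x + 7 > 2x, so |(-x + 4)/(2x + 7) + 1/2| = 15/(2(2x + 7)) < 15/(2·2x) = (15/4)/x.
Thus |(-x + 4)/(2x + 7) + 1/2| < ε whenever x > (15/4)/ε.
Take N = (15/4)/ε. If x > N then |(-x + 4)/(2x + 7) + 1/2| < (15/4)/x < ε.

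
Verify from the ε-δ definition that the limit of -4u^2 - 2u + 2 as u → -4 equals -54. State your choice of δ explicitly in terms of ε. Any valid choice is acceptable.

Suppose ε > 0. We want δ > 0 such that 0 < |u + 4| < δ implies |(-4u^2 - 2u + 2) + 54| < ε.
(-4u^2 - 2u + 2) + 54 = -4u^2 - 2u + 56 = (u + 4)(-4u + 14).
So |(-4u^2 - 2u + 2) + 54| = |u + 4|·|-4u + 14|.
Require δ ≤ 1. Then |u + 4| < 1 gives |u| < 5, and by the triangle inequality |-4u + 14| ≤ 4·5 + 14 = 34.
Hence |(-4u^2 - 2u + 2) + 54| ≤ 34|u + 4| < ε provided |u + 4| < ε/34.
Take δ = min(1, ε/34). Then 0 < |u + 4| < δ gives both |u + 4| < 1 and |u + 4| < ε/34, so |(-4u^2 - 2u + 2) + 54| < ε.

δ = min(1, ε/34)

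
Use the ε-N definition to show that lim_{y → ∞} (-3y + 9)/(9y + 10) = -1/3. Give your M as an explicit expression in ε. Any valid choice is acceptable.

M = (37/27)/ε

Let ε > 0. We seek M > 0 such that y > M implies |(-3y + 9)/(9y + 10) + 1/3| < ε.
(-3y + 9)/(9y + 10) + 1/3 = (9(-3y + 9) − (-3)(9y + 10)) / (9(9y + 10)) = 111/(9(9y + 10)).
For y > 0 we have 9y + 10 > 9y, so |(-3y + 9)/(9y + 10) + 1/3| = 111/(9(9y + 10)) < 111/(9·9y) = (37/27)/y.
Thus |(-3y + 9)/(9y + 10) + 1/3| < ε whenever y > (37/27)/ε.
Take M = (37/27)/ε. If y > M then |(-3y + 9)/(9y + 10) + 1/3| < (37/27)/y < ε.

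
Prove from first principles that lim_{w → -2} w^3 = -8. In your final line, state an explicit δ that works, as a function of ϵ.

δ = min(1, ϵ/19)

Fix ϵ > 0. We seek δ > 0 with 0 < |w + 2| < δ ⇒ |w^3 + 8| < ϵ.
Factor: w^3 + 8 = (w + 2)(w^2 - 2w + 4), so |w^3 + 8| = |w + 2|·|w^2 - 2w + 4|.
Restrict δ ≤ 1. Then |w + 2| < 1 gives |w| < 3, so by the triangle inequality |w^2 - 2w + 4| ≤ 3^2 + 2·3 + 4 = 19.
Hence |w^3 + 8| ≤ 19|w + 2|, which is < ϵ once |w + 2| < ϵ/19.
Take δ = min(1, ϵ/19). If 0 < |w + 2| < δ then both bounds hold and |w^3 + 8| ≤ 19|w + 2| < 19·(ϵ/19) = ϵ.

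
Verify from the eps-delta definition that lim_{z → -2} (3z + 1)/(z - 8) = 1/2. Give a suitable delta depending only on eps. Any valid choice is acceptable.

delta = min(5, 2eps)

Let eps > 0. We want delta > 0 with 0 < |z + 2| < delta ⇒ |(3z + 1)/(z - 8) − (1/2)| < eps.
Combining over a common denominator, (3z + 1)/(z - 8) − (1/2) = [(3z + 1)·(-10) − (-5)·(z - 8)] / [(-10)·(z - 8)] = -25(z + 2) / ((-10)(z - 8)).
So |(3z + 1)/(z - 8) − (1/2)| = 25|z + 2| / (10·|z − 8|).
Restrict delta ≤ 5. Then |z + 2| < 5 gives |z − 8| = |(z + 2) + (-10)| ≥ 10 − 5 = 5.
Hence |(3z + 1)/(z - 8) − (1/2)| < 25|z + 2|/(10·5) = (1/2)|z + 2|, which is < eps once |z + 2| < 2eps.
Take delta = min(5, 2eps). Then 0 < |z + 2| < delta forces both bounds, so |(3z + 1)/(z - 8) − (1/2)| < eps.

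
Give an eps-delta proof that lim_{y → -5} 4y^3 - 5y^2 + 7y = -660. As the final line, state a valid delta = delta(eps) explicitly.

delta = min(1, eps/426)

Suppose eps > 0. We want delta > 0 such that 0 < |y + 5| < delta implies |(4y^3 - 5y^2 + 7y) + 660| < eps.
(4y^3 - 5y^2 + 7y) + 660 = 4y^3 - 5y^2 + 7y + 660 = (y + 5)(4y^2 - 25y + 132).
So |(4y^3 - 5y^2 + 7y) + 660| = |y + 5|·|4y^2 - 25y + 132|.
Assume first that |y + 5| < 1, so |y| < 6. Then |4y^2 - 25y + 132| ≤ 4·6^2 + 25·6 + 132 = 426.
Hence |(4y^3 - 5y^2 + 7y) + 660| ≤ 426|y + 5| < eps provided |y + 5| < eps/426.
Choosing delta = min(1, eps/426) ensures both conditions, hence |(4y^3 - 5y^2 + 7y) + 660| < eps.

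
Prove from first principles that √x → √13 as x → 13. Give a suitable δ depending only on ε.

δ = min(13, √13·ε)

Suppose ε > 0. We want δ > 0 such that 0 < |x − 13| < δ implies |√x − √13| < ε.
Rationalise: √x − √13 = (x − 13)/(√x + √13), so |√x − √13| = |x − 13|/(√x + √13).
Restrict δ ≤ 13 so that |x − 13| < 13 forces x > 0, and then √x + √13 > √13.
Hence |√x − √13| < |x − 13|/√13, which is < ε once |x − 13| < √13·ε.
Take δ = min(13, √13·ε). If 0 < |x − 13| < δ then x > 0 and |√x − √13| < |x − 13|/√13 < ε.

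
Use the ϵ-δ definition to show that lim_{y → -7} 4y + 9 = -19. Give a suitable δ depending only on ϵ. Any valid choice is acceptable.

Fix ϵ > 0. We need δ > 0 so that 0 < |y + 7| < δ implies |(4y + 9) + 19| < ϵ.
|(4y + 9) + 19| = |4y + 28| = 4|y + 7|.
Thus it suffices that |y + 7| < ϵ/4.
Take δ = ϵ/4. If 0 < |y + 7| < δ then |(4y + 9) + 19| = 4|y + 7| < 4·(ϵ/4) = ϵ.

δ = ϵ/4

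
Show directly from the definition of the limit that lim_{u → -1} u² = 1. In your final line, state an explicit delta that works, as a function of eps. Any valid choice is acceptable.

delta = min(1, eps/3)

Fix eps > 0. We seek delta > 0 with 0 < |u + 1| < delta ⇒ |u² − 1| < eps.
Factor: u² − 1 = (u + 1)(u - 1), so |u² − 1| = |u + 1|·|u - 1|.
Impose delta ≤ 1 so that |u| < 2; then |u - 1| ≤ 3.
Hence |u² − 1| ≤ 3|u + 1|, which is < eps once |u + 1| < eps/3.
Take delta = min(1, eps/3). If 0 < |u + 1| < delta then both bounds hold and |u² − 1| ≤ 3|u + 1| < 3·(eps/3) = eps.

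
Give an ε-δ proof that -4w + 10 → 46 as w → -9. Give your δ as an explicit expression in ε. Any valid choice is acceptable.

δ = ε/4

Suppose ε > 0. We need δ > 0 so that 0 < |w + 9| < δ implies |(-4w + 10) − 46| < ε.
|(-4w + 10) − 46| = |-4w - 36| = 4|w + 9|.
Thus it suffices that |w + 9| < ε/4.
Take δ = ε/4. If 0 < |w + 9| < δ then |(-4w + 10) − 46| = 4|w + 9| < 4·(ε/4) = ε.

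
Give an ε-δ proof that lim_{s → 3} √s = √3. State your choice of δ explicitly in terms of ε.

δ = min(3, √3·ε)

Fix ε > 0. We want δ > 0 such that 0 < |s − 3| < δ implies |√s − √3| < ε.
Rationalise: √s − √3 = (s − 3)/(√s + √3), so |√s − √3| = |s − 3|/(√s + √3).
Restrict δ ≤ 3 so that |s − 3| < 3 forces s > 0, and then √s + √3 > √3.
Hence |√s − √3| < |s − 3|/√3, which is < ε once |s − 3| < √3·ε.
Take δ = min(3, √3·ε). If 0 < |s − 3| < δ then s > 0 and |√s − √3| < |s − 3|/√3 < ε.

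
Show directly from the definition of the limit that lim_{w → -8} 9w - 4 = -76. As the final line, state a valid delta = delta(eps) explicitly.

Fix eps > 0. We need delta > 0 so that 0 < |w + 8| < delta implies |(9w - 4) + 76| < eps.
|(9w - 4) + 76| = |9w + 72| = 9|w + 8|.
So 9|w + 8| < eps exactly when |w + 8| < eps/9.
Choosing delta = eps/9 gives |(9w - 4) + 76| = 9|w + 8| < eps whenever |w + 8| < delta.

delta = eps/9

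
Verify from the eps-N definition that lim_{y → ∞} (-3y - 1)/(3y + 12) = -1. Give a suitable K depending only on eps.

K = (11/3)/eps

Let eps > 0. We seek K > 0 such that y > K implies |(-3y - 1)/(3y + 12) + 1| < eps.
(-3y - 1)/(3y + 12) + 1 = (3(-3y - 1) − (-3)(3y + 12)) / (3(3y + 12)) = 33/(3(3y + 12)).
For y > 0 we have 3y + 12 > 3y, so |(-3y - 1)/(3y + 12) + 1| = 33/(3(3y + 12)) < 33/(3·3y) = (11/3)/y.
Thus |(-3y - 1)/(3y + 12) + 1| < eps whenever y > (11/3)/eps.
Take K = (11/3)/eps. If y > K then |(-3y - 1)/(3y + 12) + 1| < (11/3)/y < eps.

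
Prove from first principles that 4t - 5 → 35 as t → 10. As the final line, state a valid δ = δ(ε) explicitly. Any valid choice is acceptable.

δ = ε/4

Let ε > 0. We need δ > 0 so that 0 < |t − 10| < δ implies |(4t - 5) − 35| < ε.
|(4t - 5) − 35| = |4t - 40| = 4|t − 10|.
Thus it suffices that |t − 10| < ε/4.
Choosing δ = ε/4 gives |(4t - 5) − 35| = 4|t − 10| < ε whenever |t − 10| < δ.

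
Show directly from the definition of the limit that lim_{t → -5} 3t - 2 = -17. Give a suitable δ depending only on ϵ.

Suppose ϵ > 0. We need δ > 0 so that 0 < |t + 5| < δ implies |(3t - 2) + 17| < ϵ.
|(3t - 2) + 17| = |3t + 15| = 3|t + 5|.
So 3|t + 5| < ϵ exactly when |t + 5| < ϵ/3.
Choosing δ = ϵ/3 gives |(3t - 2) + 17| = 3|t + 5| < ϵ whenever |t + 5| < δ.

δ = ϵ/3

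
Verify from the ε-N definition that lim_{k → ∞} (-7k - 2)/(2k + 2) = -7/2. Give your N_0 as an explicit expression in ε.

N_0 = (5/2)/ε

Suppose ε > 0. For k ≥ 1, |(-7k - 2)/(2k + 2) + 7/2| = |10|/(2(2k + 2)) = 10/(2(2k + 2)).
Since 2k + 2 ≥ 2k for k ≥ 1, this is ≤ 10/(2·2k) = (5/2)/k.
So |(-7k - 2)/(2k + 2) + 7/2| < ε whenever k > (5/2)/ε.
Take N_0 = (5/2)/ε. If k > N_0 then |(-7k - 2)/(2k + 2) + 7/2| ≤ (5/2)/k < ε.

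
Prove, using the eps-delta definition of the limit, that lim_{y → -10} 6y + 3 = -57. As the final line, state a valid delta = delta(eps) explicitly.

delta = eps/6

Suppose eps > 0. We need delta > 0 so that 0 < |y + 10| < delta implies |(6y + 3) + 57| < eps.
Since (6y + 3) + 57 = 6(y + 10), we have |(6y + 3) + 57| = 6|y + 10|.
So 6|y + 10| < eps exactly when |y + 10| < eps/6.
Take delta = eps/6. If 0 < |y + 10| < delta then |(6y + 3) + 57| = 6|y + 10| < 6·(eps/6) = eps.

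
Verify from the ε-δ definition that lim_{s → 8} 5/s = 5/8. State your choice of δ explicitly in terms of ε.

δ = min(4, (32/5)ε)

Fix ε > 0. We seek δ > 0 such that 0 < |s − 8| < δ implies |5/s − (5/8)| < ε.
|5/s − (5/8)| = 5·|8 − s|/(8·|s|) = 5|s − 8|/(8|s|).
Require δ ≤ 4 so that |s| > 8 − 4 = 4, hence 8|s| > 32.
Then |5/s − (5/8)| < 5|s − 8|/32, which is < ε when |s − 8| < (32/5)ε.
Take δ = min(4, (32/5)ε). Then 0 < |s − 8| < δ gives both |s − 8| < 4 and |s − 8| < (32/5)ε, so |5/s − (5/8)| < ε.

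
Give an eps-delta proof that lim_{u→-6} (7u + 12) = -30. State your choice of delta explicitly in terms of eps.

Let eps > 0 be given. We need delta > 0 so that 0 < |u + 6| < delta implies |(7u + 12) + 30| < eps.
|(7u + 12) + 30| = |7u + 42| = 7|u + 6|.
Thus it suffices that |u + 6| < eps/7.
Choosing delta = eps/7 gives |(7u + 12) + 30| = 7|u + 6| < eps whenever |u + 6| < delta.

delta = eps/7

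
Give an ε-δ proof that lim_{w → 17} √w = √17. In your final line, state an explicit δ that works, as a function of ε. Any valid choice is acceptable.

Let ε > 0 be given. We want δ > 0 such that 0 < |w − 17| < δ implies |√w − √17| < ε.
Multiplying by the conjugate, |√w − √17| = |w − 17|/(√w + √17).
Restrict δ ≤ 17 so that |w − 17| < 17 forces w > 0, and then √w + √17 > √17.
Hence |√w − √17| < |w − 17|/√17, which is < ε once |w − 17| < √17·ε.
Take δ = min(17, √17·ε). If 0 < |w − 17| < δ then w > 0 and |√w − √17| < |w − 17|/√17 < ε.

δ = min(17, √17·ε)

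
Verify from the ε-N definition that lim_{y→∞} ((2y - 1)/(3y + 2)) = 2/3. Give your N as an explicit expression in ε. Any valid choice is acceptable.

Fix ε > 0. We seek N > 0 such that y > N implies |(2y - 1)/(3y + 2) − (2/3)| < ε.
(2y - 1)/(3y + 2) − (2/3) = (3(2y - 1) − 2(3y + 2)) / (3(3y + 2)) = -7/(3(3y + 2)).
For y > 0 we have 3y + 2 > 3y, so |(2y - 1)/(3y + 2) − (2/3)| = 7/(3(3y + 2)) < 7/(3·3y) = (7/9)/y.
Thus |(2y - 1)/(3y + 2) − (2/3)| < ε whenever y > (7/9)/ε.
Take N = (7/9)/ε. If y > N then |(2y - 1)/(3y + 2) − (2/3)| < (7/9)/y < ε.

N = (7/9)/ε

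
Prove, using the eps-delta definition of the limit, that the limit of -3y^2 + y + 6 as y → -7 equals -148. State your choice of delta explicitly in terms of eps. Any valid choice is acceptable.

delta = min(1, eps/46)

Suppose eps > 0. We want delta > 0 such that 0 < |y + 7| < delta implies |(-3y^2 + y + 6) + 148| < eps.
(-3y^2 + y + 6) + 148 = -3y^2 + y + 154 = (y + 7)(-3y + 22).
So |(-3y^2 + y + 6) + 148| = |y + 7|·|-3y + 22|.
Require delta ≤ 1. Then |y + 7| < 1 gives |y| < 8, and by the triangle inequality |-3y + 22| ≤ 3·8 + 22 = 46.
Hence |(-3y^2 + y + 6) + 148| ≤ 46|y + 7| < eps provided |y + 7| < eps/46.
Take delta = min(1, eps/46). Then 0 < |y + 7| < delta gives both |y + 7| < 1 and |y + 7| < eps/46, so |(-3y^2 + y + 6) + 148| < eps.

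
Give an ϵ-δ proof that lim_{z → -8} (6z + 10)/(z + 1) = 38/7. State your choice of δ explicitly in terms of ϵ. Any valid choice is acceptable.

δ = min(7/2, (49/8)ϵ)

Fix ϵ > 0. We want δ > 0 with 0 < |z + 8| < δ ⇒ |(6z + 10)/(z + 1) − (38/7)| < ϵ.
Combining over a common denominator, (6z + 10)/(z + 1) − (38/7) = [(6z + 10)·(-7) − (-38)·(z + 1)] / [(-7)·(z + 1)] = -4(z + 8) / ((-7)(z + 1)).
So |(6z + 10)/(z + 1) − (38/7)| = 4|z + 8| / (7·|z + 1|).
Restrict δ ≤ 7/2. Then |z + 8| < 7/2 gives |z + 1| = |(z + 8) + (-7)| ≥ 7 − 7/2 = 7/2.
Hence |(6z + 10)/(z + 1) − (38/7)| < 4|z + 8|/(7·(7/2)) = (8/49)|z + 8|, which is < ϵ once |z + 8| < (49/8)ϵ.
Take δ = min(7/2, (49/8)ϵ). Then 0 < |z + 8| < δ forces both bounds, so |(6z + 10)/(z + 1) − (38/7)| < ϵ.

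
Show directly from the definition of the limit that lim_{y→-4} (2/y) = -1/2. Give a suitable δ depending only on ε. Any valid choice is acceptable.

δ = min(2, 4ε)

Fix ε > 0. We seek δ > 0 such that 0 < |y + 4| < δ implies |2/y + 1/2| < ε.
|2/y + 1/2| = 2·|-4 − y|/(4·|y|) = 2|y + 4|/(4|y|).
Require δ ≤ 2 so that |y| > 4 − 2 = 2, hence 4|y| > 8.
Then |2/y + 1/2| < 2|y + 4|/8, which is < ε when |y + 4| < 4ε.
Take δ = min(2, 4ε). Then 0 < |y + 4| < δ gives both |y + 4| < 2 and |y + 4| < 4ε, so |2/y + 1/2| < ε.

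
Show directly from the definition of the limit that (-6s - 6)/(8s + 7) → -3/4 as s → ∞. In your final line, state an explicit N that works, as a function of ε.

Let ε > 0 be given. We seek N > 0 such that s > N implies |(-6s - 6)/(8s + 7) + 3/4| < ε.
(-6s - 6)/(8s + 7) + 3/4 = (8(-6s - 6) − (-6)(8s + 7)) / (8(8s + 7)) = -6/(8(8s + 7)).
For s > 0 we have 8s + 7 > 8s, so |(-6s - 6)/(8s + 7) + 3/4| = 6/(8(8s + 7)) < 6/(8·8s) = (3/32)/s.
Thus |(-6s - 6)/(8s + 7) + 3/4| < ε whenever s > (3/32)/ε.
Take N = (3/32)/ε. If s > N then |(-6s - 6)/(8s + 7) + 3/4| < (3/32)/s < ε.

N = (3/32)/ε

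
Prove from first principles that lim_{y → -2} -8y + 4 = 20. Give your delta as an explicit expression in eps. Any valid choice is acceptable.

Let eps > 0. We need delta > 0 so that 0 < |y + 2| < delta implies |(-8y + 4) − 20| < eps.
|(-8y + 4) − 20| = |-8y - 16| = 8|y + 2|.
Thus it suffices that |y + 2| < eps/8.
Take delta = eps/8. If 0 < |y + 2| < delta then |(-8y + 4) − 20| = 8|y + 2| < 8·(eps/8) = eps.

delta = eps/8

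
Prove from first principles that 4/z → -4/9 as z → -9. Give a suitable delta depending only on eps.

delta = min(9/2, (81/8)eps)

Let eps > 0. We seek delta > 0 such that 0 < |z + 9| < delta implies |4/z + 4/9| < eps.
|4/z + 4/9| = 4·|-9 − z|/(9·|z|) = 4|z + 9|/(9|z|).
Restrict delta ≤ 9/2. Then |z + 9| < 9/2 gives |z| > 9/2, so 9|z| > 81/2.
Then |4/z + 4/9| < 4|z + 9|/(81/2), which is < eps when |z + 9| < (81/8)eps.
Take delta = min(9/2, (81/8)eps). Then 0 < |z + 9| < delta gives both |z + 9| < 9/2 and |z + 9| < (81/8)eps, so |4/z + 4/9| < eps.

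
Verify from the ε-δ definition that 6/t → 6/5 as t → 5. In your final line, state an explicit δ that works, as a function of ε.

Let ε > 0 be given. We seek δ > 0 such that 0 < |t − 5| < δ implies |6/t − (6/5)| < ε.
|6/t − (6/5)| = 6·|5 − t|/(5·|t|) = 6|t − 5|/(5|t|).
Require δ ≤ 5/2 so that |t| > 5 − 5/2 = 5/2, hence 5|t| > 25/2.
Then |6/t − (6/5)| < 6|t − 5|/(25/2), which is < ε when |t − 5| < (25/12)ε.
Take δ = min(5/2, (25/12)ε). Then 0 < |t − 5| < δ gives both |t − 5| < 5/2 and |t − 5| < (25/12)ε, so |6/t − (6/5)| < ε.

δ = min(5/2, (25/12)ε)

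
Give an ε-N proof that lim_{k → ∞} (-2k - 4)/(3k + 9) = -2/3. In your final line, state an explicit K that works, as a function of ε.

K = (2/3)/ε

Let ε > 0 be given. For k ≥ 1, |(-2k - 4)/(3k + 9) + 2/3| = |6|/(3(3k + 9)) = 6/(3(3k + 9)).
Since 3k + 9 ≥ 3k for k ≥ 1, this is ≤ 6/(3·3k) = (2/3)/k.
So |(-2k - 4)/(3k + 9) + 2/3| < ε whenever k > (2/3)/ε.
Take K = (2/3)/ε. If k > K then |(-2k - 4)/(3k + 9) + 2/3| ≤ (2/3)/k < ε.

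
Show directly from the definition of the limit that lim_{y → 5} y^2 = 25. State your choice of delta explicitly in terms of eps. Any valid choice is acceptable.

Let eps > 0 be given. We seek delta > 0 with 0 < |y − 5| < delta ⇒ |y^2 − 25| < eps.
Factor: y^2 − 25 = (y − 5)(y + 5), so |y^2 − 25| = |y − 5|·|y + 5|.
Restrict delta ≤ 2. Then |y − 5| < 2 gives |y| < 7, so by the triangle inequality |y + 5| ≤ 7 + 5 = 12.
Hence |y^2 − 25| ≤ 12|y − 5|, which is < eps once |y − 5| < eps/12.
Take delta = min(2, eps/12). If 0 < |y − 5| < delta then both bounds hold and |y^2 − 25| ≤ 12|y − 5| < 12·(eps/12) = eps.

delta = min(2, eps/12)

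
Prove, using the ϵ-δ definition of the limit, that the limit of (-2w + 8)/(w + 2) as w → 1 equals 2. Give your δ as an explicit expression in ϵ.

Let ϵ > 0. We want δ > 0 with 0 < |w − 1| < δ ⇒ |(-2w + 8)/(w + 2) − 2| < ϵ.
Combining over a common denominator, (-2w + 8)/(w + 2) − 2 = [(-2w + 8)·3 − 6·(w + 2)] / [3·(w + 2)] = -12(w − 1) / (3(w + 2)).
So |(-2w + 8)/(w + 2) − 2| = 12|w − 1| / (3·|w + 2|).
Restrict δ ≤ 3/2. Then |w − 1| < 3/2 gives |w + 2| = |(w − 1) + 3| ≥ 3 − 3/2 = 3/2.
Hence |(-2w + 8)/(w + 2) − 2| < 12|w − 1|/(3·(3/2)) = (8/3)|w − 1|, which is < ϵ once |w − 1| < (3/8)ϵ.
Take δ = min(3/2, (3/8)ϵ). Then 0 < |w − 1| < δ forces both bounds, so |(-2w + 8)/(w + 2) − 2| < ϵ.

δ = min(3/2, (3/8)ϵ)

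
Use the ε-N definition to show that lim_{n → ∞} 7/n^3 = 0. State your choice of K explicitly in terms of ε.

K = (7/ε)^{1/3}

Let ε > 0 be given. For n ≥ 1, |7/n^3 − 0| = 7/n^3.
7/n^3 < ε ⇔ n^3 > 7/ε ⇔ n > (7/ε)^{1/3}.
Take K = (7/ε)^{1/3}. Then n > K implies 7/n^3 < ε.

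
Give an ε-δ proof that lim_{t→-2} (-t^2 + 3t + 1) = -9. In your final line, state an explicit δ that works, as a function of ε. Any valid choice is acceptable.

δ = min(2, ε/9)

Let ε > 0. We want δ > 0 such that 0 < |t + 2| < δ implies |(-t^2 + 3t + 1) + 9| < ε.
(-t^2 + 3t + 1) + 9 = -t^2 + 3t + 10 = (t + 2)(-t + 5).
So |(-t^2 + 3t + 1) + 9| = |t + 2|·|-t + 5|.
Require δ ≤ 2. Then |t + 2| < 2 gives |t| < 4, and by the triangle inequality |-t + 5| ≤ 4 + 5 = 9.
Hence |(-t^2 + 3t + 1) + 9| ≤ 9|t + 2| < ε provided |t + 2| < ε/9.
Take δ = min(2, ε/9). Then 0 < |t + 2| < δ gives both |t + 2| < 2 and |t + 2| < ε/9, so |(-t^2 + 3t + 1) + 9| < ε.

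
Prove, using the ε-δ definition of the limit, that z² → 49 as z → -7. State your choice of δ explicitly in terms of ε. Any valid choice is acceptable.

δ = min(1, ε/15)

Fix ε > 0. We seek δ > 0 with 0 < |z + 7| < δ ⇒ |z² − 49| < ε.
Factor: z² − 49 = (z + 7)(z - 7), so |z² − 49| = |z + 7|·|z - 7|.
Restrict δ ≤ 1. Then |z + 7| < 1 gives |z| < 8, so by the triangle inequality |z - 7| ≤ 8 + 7 = 15.
Hence |z² − 49| ≤ 15|z + 7|, which is < ε once |z + 7| < ε/15.
Take δ = min(1, ε/15). If 0 < |z + 7| < δ then both bounds hold and |z² − 49| ≤ 15|z + 7| < 15·(ε/15) = ε.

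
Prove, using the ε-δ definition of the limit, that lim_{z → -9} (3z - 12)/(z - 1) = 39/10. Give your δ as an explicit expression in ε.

δ = min(5, (50/9)ε)

Let ε > 0. We want δ > 0 with 0 < |z + 9| < δ ⇒ |(3z - 12)/(z - 1) − (39/10)| < ε.
Combining over a common denominator, (3z - 12)/(z - 1) − (39/10) = [(3z - 12)·(-10) − (-39)·(z - 1)] / [(-10)·(z - 1)] = 9(z + 9) / ((-10)(z - 1)).
So |(3z - 12)/(z - 1) − (39/10)| = 9|z + 9| / (10·|z − 1|).
Restrict δ ≤ 5. Then |z + 9| < 5 gives |z − 1| = |(z + 9) + (-10)| ≥ 10 − 5 = 5.
Hence |(3z - 12)/(z - 1) − (39/10)| < 9|z + 9|/(10·5) = (9/50)|z + 9|, which is < ε once |z + 9| < (50/9)ε.
Take δ = min(5, (50/9)ε). Then 0 < |z + 9| < δ forces both bounds, so |(3z - 12)/(z - 1) − (39/10)| < ε.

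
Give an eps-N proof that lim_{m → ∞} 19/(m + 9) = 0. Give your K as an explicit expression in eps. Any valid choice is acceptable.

K = 19/eps

Suppose eps > 0. For m ≥ 1, |19/(m + 9) − 0| = 19/(m + 9) ≤ 19/m.
We need 19/m < eps, i.e. m > 19/eps.
Take K = 19/eps. If m > K then |19/(m + 9)| ≤ 19/m < eps.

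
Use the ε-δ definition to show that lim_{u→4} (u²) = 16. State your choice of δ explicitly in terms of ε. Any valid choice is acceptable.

δ = min(1, ε/9)

Suppose ε > 0. We seek δ > 0 with 0 < |u − 4| < δ ⇒ |u² − 16| < ε.
Factor: u² − 16 = (u − 4)(u + 4), so |u² − 16| = |u − 4|·|u + 4|.
Restrict δ ≤ 1. Then |u − 4| < 1 gives |u| < 5, so by the triangle inequality |u + 4| ≤ 5 + 4 = 9.
Hence |u² − 16| ≤ 9|u − 4|, which is < ε once |u − 4| < ε/9.
Take δ = min(1, ε/9). If 0 < |u − 4| < δ then both bounds hold and |u² − 16| ≤ 9|u − 4| < 9·(ε/9) = ε.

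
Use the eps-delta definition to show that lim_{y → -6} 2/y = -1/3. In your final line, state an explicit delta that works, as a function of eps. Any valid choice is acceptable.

Fix eps > 0. We seek delta > 0 such that 0 < |y + 6| < delta implies |2/y + 1/3| < eps.
|2/y + 1/3| = 2·|-6 − y|/(6·|y|) = 2|y + 6|/(6|y|).
Restrict delta ≤ 3. Then |y + 6| < 3 gives |y| > 3, so 6|y| > 18.
Then |2/y + 1/3| < 2|y + 6|/18, which is < eps when |y + 6| < 9eps.
Take delta = min(3, 9eps). Then 0 < |y + 6| < delta gives both |y + 6| < 3 and |y + 6| < 9eps, so |2/y + 1/3| < eps.

delta = min(3, 9eps)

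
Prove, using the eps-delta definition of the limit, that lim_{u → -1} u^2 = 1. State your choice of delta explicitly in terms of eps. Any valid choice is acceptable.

delta = min(1, eps/3)

Let eps > 0. We seek delta > 0 with 0 < |u + 1| < delta ⇒ |u^2 − 1| < eps.
Factor: u^2 − 1 = (u + 1)(u - 1), so |u^2 − 1| = |u + 1|·|u - 1|.
Restrict delta ≤ 1. Then |u + 1| < 1 gives |u| < 2, so by the triangle inequality |u - 1| ≤ 2 + 1 = 3.
Hence |u^2 − 1| ≤ 3|u + 1|, which is < eps once |u + 1| < eps/3.
Take delta = min(1, eps/3). If 0 < |u + 1| < delta then both bounds hold and |u^2 − 1| ≤ 3|u + 1| < 3·(eps/3) = eps.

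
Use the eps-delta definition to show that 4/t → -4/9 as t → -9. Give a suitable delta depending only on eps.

Suppose eps > 0. We seek delta > 0 such that 0 < |t + 9| < delta implies |4/t + 4/9| < eps.
|4/t + 4/9| = 4·|-9 − t|/(9·|t|) = 4|t + 9|/(9|t|).
Require delta ≤ 9/2 so that |t| > 9 − 9/2 = 9/2, hence 9|t| > 81/2.
Then |4/t + 4/9| < 4|t + 9|/(81/2), which is < eps when |t + 9| < (81/8)eps.
Take delta = min(9/2, (81/8)eps). Then 0 < |t + 9| < delta gives both |t + 9| < 9/2 and |t + 9| < (81/8)eps, so |4/t + 4/9| < eps.

delta = min(9/2, (81/8)eps)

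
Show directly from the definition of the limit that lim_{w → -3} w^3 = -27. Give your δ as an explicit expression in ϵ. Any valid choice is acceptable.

Suppose ϵ > 0. We seek δ > 0 with 0 < |w + 3| < δ ⇒ |w^3 + 27| < ϵ.
Factor: w^3 + 27 = (w + 3)(w^2 - 3w + 9), so |w^3 + 27| = |w + 3|·|w^2 - 3w + 9|.
Restrict δ ≤ 1. Then |w + 3| < 1 gives |w| < 4, so by the triangle inequality |w^2 - 3w + 9| ≤ 4^2 + 3·4 + 9 = 37.
Hence |w^3 + 27| ≤ 37|w + 3|, which is < ϵ once |w + 3| < ϵ/37.
Take δ = min(1, ϵ/37). If 0 < |w + 3| < δ then both bounds hold and |w^3 + 27| ≤ 37|w + 3| < 37·(ϵ/37) = ϵ.

δ = min(1, ϵ/37)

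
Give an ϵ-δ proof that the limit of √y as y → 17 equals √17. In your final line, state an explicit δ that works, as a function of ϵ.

Let ϵ > 0. We want δ > 0 such that 0 < |y − 17| < δ implies |√y − √17| < ϵ.
Rationalise: √y − √17 = (y − 17)/(√y + √17), so |√y − √17| = |y − 17|/(√y + √17).
Restrict δ ≤ 17 so that |y − 17| < 17 forces y > 0, and then √y + √17 > √17.
Hence |√y − √17| < |y − 17|/√17, which is < ϵ once |y − 17| < √17·ϵ.
Take δ = min(17, √17·ϵ). If 0 < |y − 17| < δ then y > 0 and |√y − √17| < |y − 17|/√17 < ϵ.

δ = min(17, √17·ϵ)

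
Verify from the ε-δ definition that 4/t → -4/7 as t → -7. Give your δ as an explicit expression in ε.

δ = min(7/2, (49/8)ε)

Suppose ε > 0. We seek δ > 0 such that 0 < |t + 7| < δ implies |4/t + 4/7| < ε.
|4/t + 4/7| = 4·|-7 − t|/(7·|t|) = 4|t + 7|/(7|t|).
Restrict δ ≤ 7/2. Then |t + 7| < 7/2 gives |t| > 7/2, so 7|t| > 49/2.
Then |4/t + 4/7| < 4|t + 7|/(49/2), which is < ε when |t + 7| < (49/8)ε.
Take δ = min(7/2, (49/8)ε). Then 0 < |t + 7| < δ gives both |t + 7| < 7/2 and |t + 7| < (49/8)ε, so |4/t + 4/7| < ε.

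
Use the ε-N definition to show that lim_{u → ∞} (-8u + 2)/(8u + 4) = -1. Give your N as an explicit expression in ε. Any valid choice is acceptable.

N = (3/4)/ε

Let ε > 0. We seek N > 0 such that u > N implies |(-8u + 2)/(8u + 4) + 1| < ε.
(-8u + 2)/(8u + 4) + 1 = (8(-8u + 2) − (-8)(8u + 4)) / (8(8u + 4)) = 48/(8(8u + 4)).
For u > 0 we have 8u + 4 > 8u, so |(-8u + 2)/(8u + 4) + 1| = 48/(8(8u + 4)) < 48/(8·8u) = (3/4)/u.
Thus |(-8u + 2)/(8u + 4) + 1| < ε whenever u > (3/4)/ε.
Take N = (3/4)/ε. If u > N then |(-8u + 2)/(8u + 4) + 1| < (3/4)/u < ε.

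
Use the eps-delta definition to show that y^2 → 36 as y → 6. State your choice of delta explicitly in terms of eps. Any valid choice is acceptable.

Let eps > 0. We seek delta > 0 with 0 < |y − 6| < delta ⇒ |y^2 − 36| < eps.
Factor: y^2 − 36 = (y − 6)(y + 6), so |y^2 − 36| = |y − 6|·|y + 6|.
Restrict delta ≤ 1. Then |y − 6| < 1 gives |y| < 7, so by the triangle inequality |y + 6| ≤ 7 + 6 = 13.
Hence |y^2 − 36| ≤ 13|y − 6|, which is < eps once |y − 6| < eps/13.
Take delta = min(1, eps/13). If 0 < |y − 6| < delta then both bounds hold and |y^2 − 36| ≤ 13|y − 6| < 13·(eps/13) = eps.

delta = min(1, eps/13)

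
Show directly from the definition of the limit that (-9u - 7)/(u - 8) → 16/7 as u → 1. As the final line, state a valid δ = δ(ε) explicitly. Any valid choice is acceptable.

Fix ε > 0. We want δ > 0 with 0 < |u − 1| < δ ⇒ |(-9u - 7)/(u - 8) − (16/7)| < ε.
Combining over a common denominator, (-9u - 7)/(u - 8) − (16/7) = [(-9u - 7)·(-7) − (-16)·(u - 8)] / [(-7)·(u - 8)] = 79(u − 1) / ((-7)(u - 8)).
So |(-9u - 7)/(u - 8) − (16/7)| = 79|u − 1| / (7·|u − 8|).
Restrict δ ≤ 7/2. Then |u − 1| < 7/2 gives |u − 8| = |(u − 1) + (-7)| ≥ 7 − 7/2 = 7/2.
Hence |(-9u - 7)/(u - 8) − (16/7)| < 79|u − 1|/(7·(7/2)) = (158/49)|u − 1|, which is < ε once |u − 1| < (49/158)ε.
Take δ = min(7/2, (49/158)ε). Then 0 < |u − 1| < δ forces both bounds, so |(-9u - 7)/(u - 8) − (16/7)| < ε.

δ = min(7/2, (49/158)ε)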